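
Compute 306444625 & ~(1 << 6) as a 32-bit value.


306444625 & ~(1 << 6) = 306444561

306444561


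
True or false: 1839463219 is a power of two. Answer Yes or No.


0b1101101101000111111101100110011. Multiple bits set => No

No


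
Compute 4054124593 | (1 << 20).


4054124593 | (1 << 20) = 4054124593 | 1048576 = 4055173169

4055173169


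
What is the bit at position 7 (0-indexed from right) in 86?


0b1010110, position 7 = 0

0


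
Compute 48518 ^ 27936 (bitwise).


0b1011110110000110 ^ 0b110110100100000 = 0b1101000010100110 = 53414

53414


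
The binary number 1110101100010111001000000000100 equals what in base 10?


1110101100010111001000000000100 in decimal = 1972080644

1972080644


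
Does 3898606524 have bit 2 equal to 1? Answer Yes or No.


0b11101000011000000000001110111100, bit 2 = 1. Yes

Yes


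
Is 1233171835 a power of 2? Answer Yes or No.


0b1001001100000001011010101111011. Multiple bits set => No

No


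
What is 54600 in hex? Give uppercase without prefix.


54600 = D548 hex

D548


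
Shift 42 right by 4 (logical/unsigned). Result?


0b101010 >> 4 = 0b10 = 2

2


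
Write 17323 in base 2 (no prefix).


17323 = 100001110101011 in binary

100001110101011


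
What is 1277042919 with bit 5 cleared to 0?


1277042919 & ~(1 << 5) = 1277042887

1277042887


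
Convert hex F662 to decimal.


F662 hex = 63074 decimal

63074


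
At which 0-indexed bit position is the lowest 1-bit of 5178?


0b1010000111010. Lowest set bit at position 1

1


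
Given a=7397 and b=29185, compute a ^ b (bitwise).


7397 ^ 29185 = 28388

28388


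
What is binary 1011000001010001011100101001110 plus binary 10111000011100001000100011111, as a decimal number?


1011000001010001011100101001110 + 10111000011100001000100011111 = 1101111001101101100101001101101 = 1865861741

1865861741


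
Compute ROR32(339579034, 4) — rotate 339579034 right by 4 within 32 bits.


Rotate 0b10100001111011001000010011010 right by 4 (32-bit) = 0b10100001010000111101100100001001 = 2705578249

2705578249


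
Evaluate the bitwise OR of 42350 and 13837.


0b1010010101101110 | 0b11011000001101 = 0b1011011101101111 = 46959

46959


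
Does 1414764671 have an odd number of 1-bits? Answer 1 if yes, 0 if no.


0b1010100010100111001100001111111 has 17 ones => parity 1

1


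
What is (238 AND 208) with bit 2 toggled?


Step 1: 238 & 208 = 192
Step 2: 192 ^ (1 << 2) = 192 ^ 4 = 196

196


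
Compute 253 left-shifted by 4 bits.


0b11111101 << 4 = 0b111111010000 = 4048

4048


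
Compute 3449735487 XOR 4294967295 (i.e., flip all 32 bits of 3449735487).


3449735487 ^ 4294967295 = 845231808

845231808


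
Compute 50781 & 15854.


0b1100011001011101 & 0b11110111101110 = 0b10001001100 = 1100

1100


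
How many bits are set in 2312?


0b100100001000 has 3 set bits

3


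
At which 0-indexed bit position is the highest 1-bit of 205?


0b11001101. Highest set bit at position 7

7


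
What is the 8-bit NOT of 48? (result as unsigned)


~0b110000 = 0b11001111 = 207 (8-bit unsigned)

207


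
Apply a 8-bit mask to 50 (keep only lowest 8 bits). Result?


50 & 255 = 50

50


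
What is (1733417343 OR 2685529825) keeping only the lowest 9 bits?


Step 1: 1733417343 | 2685529825 = 3880910847
Step 2: 3880910847 & 511 = 511

511


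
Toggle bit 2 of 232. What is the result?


232 ^ (1 << 2) = 232 ^ 4 = 236

236


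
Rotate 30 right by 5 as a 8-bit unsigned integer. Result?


Rotate 0b11110 right by 5 (8-bit) = 0b11110000 = 240

240


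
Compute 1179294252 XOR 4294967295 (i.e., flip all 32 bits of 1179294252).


1179294252 ^ 4294967295 = 3115673043

3115673043


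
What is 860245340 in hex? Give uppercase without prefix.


860245340 = 33464D5C hex

33464D5C


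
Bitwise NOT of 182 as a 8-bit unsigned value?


~0b10110110 = 0b1001001 = 73 (8-bit unsigned)

73


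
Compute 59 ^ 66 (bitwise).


0b111011 ^ 0b1000010 = 0b1111001 = 121

121


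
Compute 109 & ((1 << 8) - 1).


109 & 255 = 109

109


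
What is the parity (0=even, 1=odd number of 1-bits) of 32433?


0b111111010110001 has 10 ones => parity 0

0


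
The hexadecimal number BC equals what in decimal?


BC hex = 188 decimal

188


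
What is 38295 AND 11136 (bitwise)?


0b1001010110010111 & 0b10101110000000 = 0b110000000 = 384

384


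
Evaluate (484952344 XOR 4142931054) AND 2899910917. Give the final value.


Step 1: 484952344 ^ 4142931054 = 3927430518
Step 2: 3927430518 & 2899910917 = 2819686660

2819686660


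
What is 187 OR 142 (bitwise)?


0b10111011 | 0b10001110 = 0b10111111 = 191

191


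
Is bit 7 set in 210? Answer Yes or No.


0b11010010, bit 7 = 1. Yes

Yes


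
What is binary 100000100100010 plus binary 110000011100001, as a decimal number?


100000100100010 + 110000011100001 = 1010001000000011 = 41475

41475


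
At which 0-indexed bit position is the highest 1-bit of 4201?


0b1000001101001. Highest set bit at position 12

12


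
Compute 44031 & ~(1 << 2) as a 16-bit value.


44031 & ~(1 << 2) = 44027

44027


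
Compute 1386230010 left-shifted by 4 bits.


0b1010010101000000011000011111010 << 4 = 0b10100101010000000110000111110100000 = 22179680160

22179680160


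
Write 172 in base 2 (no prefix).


172 = 10101100 in binary

10101100


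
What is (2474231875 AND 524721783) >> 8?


Step 1: 2474231875 & 524721783 = 322996291
Step 2: 322996291 >> 8 = 1261704

1261704


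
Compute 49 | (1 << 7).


49 | (1 << 7) = 49 | 128 = 177

177


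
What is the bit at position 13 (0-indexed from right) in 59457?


0b1110100001000001, position 13 = 1

1


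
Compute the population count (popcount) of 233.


0b11101001 has 5 set bits

5


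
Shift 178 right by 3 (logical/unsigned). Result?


0b10110010 >> 3 = 0b10110 = 22

22


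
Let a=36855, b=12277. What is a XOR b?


36855 ^ 12277 = 40962

40962


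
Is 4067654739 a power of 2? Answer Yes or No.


0b11110010011100110111110001010011. Multiple bits set => No

No


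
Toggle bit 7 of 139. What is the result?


139 ^ (1 << 7) = 139 ^ 128 = 11

11


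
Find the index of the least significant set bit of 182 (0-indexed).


0b10110110. Lowest set bit at position 1

1


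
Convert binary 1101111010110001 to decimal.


1101111010110001 in decimal = 57009

57009


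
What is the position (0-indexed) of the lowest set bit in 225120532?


0b1101011010110001000100010100. Lowest set bit at position 2

2


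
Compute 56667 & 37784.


0b1101110101011011 & 0b1001001110011000 = 0b1001000100011000 = 37144

37144


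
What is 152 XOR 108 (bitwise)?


0b10011000 ^ 0b1101100 = 0b11110100 = 244

244


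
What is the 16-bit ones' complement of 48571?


48571 ^ 65535 = 16964

16964


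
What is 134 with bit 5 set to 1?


134 | (1 << 5) = 134 | 32 = 166

166


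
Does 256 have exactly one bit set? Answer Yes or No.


0b100000000. Only one bit set => Yes

Yes


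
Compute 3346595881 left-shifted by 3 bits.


0b11000111011110010000000000101001 << 3 = 0b11000111011110010000000000101001000 = 26772767048

26772767048


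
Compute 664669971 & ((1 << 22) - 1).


664669971 & 4194303 = 1969939

1969939


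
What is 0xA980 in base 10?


A980 hex = 43392 decimal

43392


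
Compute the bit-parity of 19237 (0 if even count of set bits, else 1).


0b100101100100101 has 7 ones => parity 1

1


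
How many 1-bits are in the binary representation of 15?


0b1111 has 4 set bits

4


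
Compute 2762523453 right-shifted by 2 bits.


0b10100100101010001100001100111101 >> 2 = 0b101001001010100011000011001111 = 690630863

690630863


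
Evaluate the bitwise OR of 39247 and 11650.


0b1001100101001111 | 0b10110110000010 = 0b1011110111001111 = 48591

48591


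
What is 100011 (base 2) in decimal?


100011 in decimal = 35

35


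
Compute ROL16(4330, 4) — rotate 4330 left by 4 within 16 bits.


Rotate 0b1000011101010 left by 4 (16-bit) = 0b111010100001 = 3745

3745


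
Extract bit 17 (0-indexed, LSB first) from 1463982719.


0b1010111010000101001101001111111, position 17 = 1

1


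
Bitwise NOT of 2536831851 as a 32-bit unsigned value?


~0b10010111001101001111101101101011 = 0b1101000110010110000010010010100 = 1758135444 (32-bit unsigned)

1758135444


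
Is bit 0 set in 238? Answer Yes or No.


0b11101110, bit 0 = 0. No

No


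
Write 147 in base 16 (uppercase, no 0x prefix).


147 = 93 hex

93


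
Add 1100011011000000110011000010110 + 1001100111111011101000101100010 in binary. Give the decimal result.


1100011011000000110011000010110 + 1001100111111011101000101100010 = 10110000010111100011011101111000 = 2958964600

2958964600


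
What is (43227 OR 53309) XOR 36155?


Step 1: 43227 | 53309 = 63743
Step 2: 63743 ^ 36155 = 30148

30148


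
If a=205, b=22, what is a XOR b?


205 ^ 22 = 219

219


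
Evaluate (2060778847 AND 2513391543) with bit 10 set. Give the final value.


Step 1: 2060778847 & 2513391543 = 281300247
Step 2: 281300247 | (1 << 10) = 281300247 | 1024 = 281300247

281300247


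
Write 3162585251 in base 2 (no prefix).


3162585251 = 10111100100000010011100010100011 in binary

10111100100000010011100010100011


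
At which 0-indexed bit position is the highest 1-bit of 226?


0b11100010. Highest set bit at position 7

7


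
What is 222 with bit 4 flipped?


222 ^ (1 << 4) = 222 ^ 16 = 206

206


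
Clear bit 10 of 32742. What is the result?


32742 & ~(1 << 10) = 31718

31718


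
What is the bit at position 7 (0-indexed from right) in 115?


0b1110011, position 7 = 0

0


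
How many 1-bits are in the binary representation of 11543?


0b10110100010111 has 8 set bits

8


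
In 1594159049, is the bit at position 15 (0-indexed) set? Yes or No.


0b1011111000001001110111111001001, bit 15 = 1. Yes

Yes


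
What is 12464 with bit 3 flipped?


12464 ^ (1 << 3) = 12464 ^ 8 = 12472

12472


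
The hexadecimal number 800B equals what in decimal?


800B hex = 32779 decimal

32779


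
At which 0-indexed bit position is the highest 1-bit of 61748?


0b1111000100110100. Highest set bit at position 15

15


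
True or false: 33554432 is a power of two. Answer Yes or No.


0b10000000000000000000000000. Only one bit set => Yes

Yes


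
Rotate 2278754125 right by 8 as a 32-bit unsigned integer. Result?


Rotate 0b10000111110100110000011101001101 right by 8 (32-bit) = 0b1001101100001111101001100000111 = 1300747015

1300747015


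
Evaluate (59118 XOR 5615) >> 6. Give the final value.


Step 1: 59118 ^ 5615 = 62209
Step 2: 62209 >> 6 = 972

972


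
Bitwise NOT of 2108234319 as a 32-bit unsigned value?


~0b1111101101010010001101001001111 = 0b10000010010101101110010110110000 = 2186732976 (32-bit unsigned)

2186732976


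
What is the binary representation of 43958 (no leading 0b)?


43958 = 1010101110110110 in binary

1010101110110110


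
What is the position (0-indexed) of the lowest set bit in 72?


0b1001000. Lowest set bit at position 3

3


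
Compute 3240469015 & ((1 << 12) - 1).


3240469015 & 4095 = 535

535


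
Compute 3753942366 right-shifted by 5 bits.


0b11011111110000001001110101011110 >> 5 = 0b110111111100000010011101010 = 117310698

117310698


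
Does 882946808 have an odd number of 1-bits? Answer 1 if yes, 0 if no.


0b110100101000001011001011111000 has 14 ones => parity 0

0


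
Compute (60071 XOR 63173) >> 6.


Step 1: 60071 ^ 63173 = 7266
Step 2: 7266 >> 6 = 113

113


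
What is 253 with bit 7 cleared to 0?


253 & ~(1 << 7) = 125

125


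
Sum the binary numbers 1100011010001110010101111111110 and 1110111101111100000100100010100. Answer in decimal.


1100011010001110010101111111110 + 1110111101111100000100100010100 = 11011011000001010011010100010010 = 3674551570

3674551570


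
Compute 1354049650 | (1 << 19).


1354049650 | (1 << 19) = 1354049650 | 524288 = 1354573938

1354573938


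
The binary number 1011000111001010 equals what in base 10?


1011000111001010 in decimal = 45514

45514


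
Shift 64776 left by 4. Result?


0b1111110100001000 << 4 = 0b11111101000010000000 = 1036416

1036416


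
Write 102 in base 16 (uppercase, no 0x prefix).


102 = 66 hex

66


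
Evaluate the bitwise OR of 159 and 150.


0b10011111 | 0b10010110 = 0b10011111 = 159

159


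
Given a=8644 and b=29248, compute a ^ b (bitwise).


8644 ^ 29248 = 21380

21380


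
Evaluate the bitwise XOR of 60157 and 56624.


0b1110101011111101 ^ 0b1101110100110000 = 0b11011111001101 = 14285

14285


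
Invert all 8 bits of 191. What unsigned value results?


191 ^ 255 = 64

64


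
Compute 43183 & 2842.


0b1010100010101111 & 0b101100011010 = 0b100000001010 = 2058

2058


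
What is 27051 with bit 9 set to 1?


27051 | (1 << 9) = 27051 | 512 = 27563

27563


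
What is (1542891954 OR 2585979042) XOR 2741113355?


Step 1: 1542891954 | 2585979042 = 3690391986
Step 2: 3690391986 ^ 2741113355 = 2023029689

2023029689


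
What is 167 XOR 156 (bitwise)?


0b10100111 ^ 0b10011100 = 0b111011 = 59

59


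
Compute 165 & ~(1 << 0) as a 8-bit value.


165 & ~(1 << 0) = 164

164


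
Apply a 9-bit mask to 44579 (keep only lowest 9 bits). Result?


44579 & 511 = 35

35


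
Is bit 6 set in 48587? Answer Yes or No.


0b1011110111001011, bit 6 = 1. Yes

Yes


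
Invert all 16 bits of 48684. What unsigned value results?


48684 ^ 65535 = 16851

16851


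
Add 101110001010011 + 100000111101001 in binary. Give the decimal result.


101110001010011 + 100000111101001 = 1001111000111100 = 40508

40508


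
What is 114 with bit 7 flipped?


114 ^ (1 << 7) = 114 ^ 128 = 242

242


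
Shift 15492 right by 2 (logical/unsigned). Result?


0b11110010000100 >> 2 = 0b111100100001 = 3873

3873


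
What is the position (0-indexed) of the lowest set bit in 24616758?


0b1011101111001111100110110. Lowest set bit at position 1

1


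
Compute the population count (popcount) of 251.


0b11111011 has 7 set bits

7


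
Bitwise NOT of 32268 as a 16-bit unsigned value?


~0b111111000001100 = 0b1000000111110011 = 33267 (16-bit unsigned)

33267


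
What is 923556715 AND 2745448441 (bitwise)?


0b110111000011000101101101101011 & 0b10100011101001000011011111111001 = 0b100011000001000001001101101001 = 587469673

587469673


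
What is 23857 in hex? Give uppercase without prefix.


23857 = 5D31 hex

5D31


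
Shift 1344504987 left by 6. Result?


0b1010000001000111000010010011011 << 6 = 0b1010000001000111000010010011011000000 = 86048319168

86048319168


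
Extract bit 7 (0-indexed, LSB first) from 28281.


0b110111001111001, position 7 = 0

0


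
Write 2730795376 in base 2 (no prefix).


2730795376 = 10100010110001001010000101110000 in binary

10100010110001001010000101110000


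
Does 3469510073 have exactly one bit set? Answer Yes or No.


0b11001110110011001000010110111001. Multiple bits set => No

No


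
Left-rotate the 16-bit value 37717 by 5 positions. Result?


Rotate 0b1001001101010101 left by 5 (16-bit) = 0b110101010110010 = 27314

27314


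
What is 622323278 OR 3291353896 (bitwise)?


0b100101000101111110011001001110 | 0b11000100001011100001001100101000 = 0b11100101001111111111011101101110 = 3846174574

3846174574


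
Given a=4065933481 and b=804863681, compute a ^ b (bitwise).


4065933481 ^ 804863681 = 3718252136

3718252136


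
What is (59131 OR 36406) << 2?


Step 1: 59131 | 36406 = 61183
Step 2: 61183 << 2 = 244732

244732


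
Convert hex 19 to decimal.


19 hex = 25 decimal

25


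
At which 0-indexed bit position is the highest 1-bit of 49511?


0b1100000101100111. Highest set bit at position 15

15


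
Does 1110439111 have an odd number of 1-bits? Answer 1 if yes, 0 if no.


0b1000010001011111111010011000111 has 17 ones => parity 1

1


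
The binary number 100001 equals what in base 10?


100001 in decimal = 33

33


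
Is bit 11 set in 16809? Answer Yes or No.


0b100000110101001, bit 11 = 0. No

No


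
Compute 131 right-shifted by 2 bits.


0b10000011 >> 2 = 0b100000 = 32

32


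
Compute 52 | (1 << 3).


52 | (1 << 3) = 52 | 8 = 60

60


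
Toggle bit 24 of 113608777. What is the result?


113608777 ^ (1 << 24) = 113608777 ^ 16777216 = 130385993

130385993


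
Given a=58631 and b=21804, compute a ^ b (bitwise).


58631 ^ 21804 = 45099

45099


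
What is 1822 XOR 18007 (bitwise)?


0b11100011110 ^ 0b100011001010111 = 0b100000101001001 = 16713

16713


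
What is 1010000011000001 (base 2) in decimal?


1010000011000001 in decimal = 41153

41153


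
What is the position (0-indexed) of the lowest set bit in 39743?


0b1001101100111111. Lowest set bit at position 0

0


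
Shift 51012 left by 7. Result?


0b1100011101000100 << 7 = 0b11000111010001000000000 = 6529536

6529536


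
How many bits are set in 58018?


0b1110001010100010 has 7 set bits

7


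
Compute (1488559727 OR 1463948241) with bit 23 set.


Step 1: 1488559727 | 1463948241 = 1610326015
Step 2: 1610326015 | (1 << 23) = 1610326015 | 8388608 = 1610326015

1610326015


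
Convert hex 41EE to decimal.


41EE hex = 16878 decimal

16878


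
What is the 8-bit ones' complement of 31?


31 ^ 255 = 224

224


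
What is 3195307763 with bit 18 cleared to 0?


3195307763 & ~(1 << 18) = 3195045619

3195045619


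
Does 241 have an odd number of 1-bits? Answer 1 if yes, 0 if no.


0b11110001 has 5 ones => parity 1

1


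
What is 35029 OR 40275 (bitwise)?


0b1000100011010101 | 0b1001110101010011 = 0b1001110111010111 = 40407

40407


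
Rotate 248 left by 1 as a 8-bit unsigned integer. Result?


Rotate 0b11111000 left by 1 (8-bit) = 0b11110001 = 241

241


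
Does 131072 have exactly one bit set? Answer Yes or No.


0b100000000000000000. Only one bit set => Yes

Yes


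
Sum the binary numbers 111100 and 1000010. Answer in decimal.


111100 + 1000010 = 1111110 = 126

126


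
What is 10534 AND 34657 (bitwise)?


0b10100100100110 & 0b1000011101100001 = 0b100100000 = 288

288


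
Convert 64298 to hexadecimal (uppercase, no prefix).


64298 = FB2A hex

FB2A


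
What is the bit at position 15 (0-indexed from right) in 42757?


0b1010011100000101, position 15 = 1

1


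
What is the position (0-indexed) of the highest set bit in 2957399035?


0b10110000010001100101001111111011. Highest set bit at position 31

31


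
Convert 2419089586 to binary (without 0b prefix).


2419089586 = 10010000001100000110000010110010 in binary

10010000001100000110000010110010


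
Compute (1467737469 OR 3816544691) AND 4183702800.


Step 1: 1467737469 | 3816544691 = 4152098303
Step 2: 4152098303 & 4183702800 = 4049222928

4049222928


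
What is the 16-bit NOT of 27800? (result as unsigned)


~0b110110010011000 = 0b1001001101100111 = 37735 (16-bit unsigned)

37735


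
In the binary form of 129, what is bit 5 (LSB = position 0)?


0b10000001, position 5 = 0

0


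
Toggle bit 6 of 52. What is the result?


52 ^ (1 << 6) = 52 ^ 64 = 116

116


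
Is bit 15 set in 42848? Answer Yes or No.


0b1010011101100000, bit 15 = 1. Yes

Yes


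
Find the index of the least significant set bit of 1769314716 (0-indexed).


0b1101001011101011001100110011100. Lowest set bit at position 2

2


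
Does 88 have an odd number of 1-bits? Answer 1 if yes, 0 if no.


0b1011000 has 3 ones => parity 1

1


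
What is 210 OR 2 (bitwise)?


0b11010010 | 0b10 = 0b11010010 = 210

210


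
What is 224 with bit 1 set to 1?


224 | (1 << 1) = 224 | 2 = 226

226


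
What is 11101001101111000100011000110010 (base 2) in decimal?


11101001101111000100011000110010 in decimal = 3921430066

3921430066


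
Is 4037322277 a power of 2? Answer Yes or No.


0b11110000101001001010011000100101. Multiple bits set => No

No


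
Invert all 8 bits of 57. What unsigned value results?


57 ^ 255 = 198

198


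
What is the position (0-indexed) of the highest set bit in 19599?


0b100110010001111. Highest set bit at position 14

14


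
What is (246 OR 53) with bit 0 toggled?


Step 1: 246 | 53 = 247
Step 2: 247 ^ (1 << 0) = 247 ^ 1 = 246

246


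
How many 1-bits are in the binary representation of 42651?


0b1010011010011011 has 9 set bits

9


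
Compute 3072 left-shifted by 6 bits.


0b110000000000 << 6 = 0b110000000000000000 = 196608

196608


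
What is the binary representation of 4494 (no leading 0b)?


4494 = 1000110001110 in binary

1000110001110


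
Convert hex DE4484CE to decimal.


DE4484CE hex = 3729032398 decimal

3729032398


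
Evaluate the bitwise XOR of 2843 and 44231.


0b101100011011 ^ 0b1010110011000111 = 0b1010011111011100 = 42972

42972


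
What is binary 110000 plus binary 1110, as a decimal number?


110000 + 1110 = 111110 = 62

62


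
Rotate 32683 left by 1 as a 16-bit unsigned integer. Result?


Rotate 0b111111110101011 left by 1 (16-bit) = 0b1111111101010110 = 65366

65366


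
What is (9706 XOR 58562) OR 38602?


Step 1: 9706 ^ 58562 = 49448
Step 2: 49448 | 38602 = 55274

55274


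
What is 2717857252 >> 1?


0b10100001111111110011010111100100 >> 1 = 0b1010000111111111001101011110010 = 1358928626

1358928626


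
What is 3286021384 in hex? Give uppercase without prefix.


3286021384 = C3DCB508 hex

C3DCB508


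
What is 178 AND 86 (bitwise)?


0b10110010 & 0b1010110 = 0b10010 = 18

18


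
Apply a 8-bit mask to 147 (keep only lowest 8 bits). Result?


147 & 255 = 147

147


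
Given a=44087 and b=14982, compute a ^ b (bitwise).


44087 ^ 14982 = 38577

38577


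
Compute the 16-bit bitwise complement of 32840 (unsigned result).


~0b1000000001001000 = 0b111111110110111 = 32695 (16-bit unsigned)

32695


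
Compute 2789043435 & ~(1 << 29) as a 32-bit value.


2789043435 & ~(1 << 29) = 2252172523

2252172523


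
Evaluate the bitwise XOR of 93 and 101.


0b1011101 ^ 0b1100101 = 0b111000 = 56

56


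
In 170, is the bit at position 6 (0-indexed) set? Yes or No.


0b10101010, bit 6 = 0. No

No


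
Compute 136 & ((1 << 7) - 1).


136 & 127 = 8

8


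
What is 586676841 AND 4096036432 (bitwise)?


0b100010111101111111101001101001 & 0b11110100001001001000111001010000 = 0b100000001001001000101001000000 = 539265600

539265600


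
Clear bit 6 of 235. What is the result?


235 & ~(1 << 6) = 171

171


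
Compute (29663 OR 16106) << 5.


Step 1: 29663 | 16106 = 32767
Step 2: 32767 << 5 = 1048544

1048544


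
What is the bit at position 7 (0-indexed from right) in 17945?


0b100011000011001, position 7 = 0

0


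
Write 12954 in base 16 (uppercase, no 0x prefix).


12954 = 329A hex

329A


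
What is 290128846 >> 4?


0b10001010010110000001111001110 >> 4 = 0b1000101001011000000111100 = 18133052

18133052


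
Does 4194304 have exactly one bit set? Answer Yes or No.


0b10000000000000000000000. Only one bit set => Yes

Yes


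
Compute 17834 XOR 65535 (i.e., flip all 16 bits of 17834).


17834 ^ 65535 = 47701

47701


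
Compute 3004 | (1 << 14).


3004 | (1 << 14) = 3004 | 16384 = 19388

19388


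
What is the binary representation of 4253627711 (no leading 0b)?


4253627711 = 11111101100010010011010100111111 in binary

11111101100010010011010100111111


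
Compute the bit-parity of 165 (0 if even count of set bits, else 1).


0b10100101 has 4 ones => parity 0

0


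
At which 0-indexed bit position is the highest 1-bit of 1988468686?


0b1110110100001011001111111001110. Highest set bit at position 30

30


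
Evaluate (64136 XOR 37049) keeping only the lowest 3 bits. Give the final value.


Step 1: 64136 ^ 37049 = 27185
Step 2: 27185 & 7 = 1

1


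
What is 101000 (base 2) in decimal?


101000 in decimal = 40

40


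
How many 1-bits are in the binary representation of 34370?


0b1000011001000010 has 5 set bits

5


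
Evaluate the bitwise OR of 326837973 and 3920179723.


0b10011011110110010011011010101 | 0b11101001101010010011001000001011 = 0b11111011111110110011011011011111 = 4227544799

4227544799


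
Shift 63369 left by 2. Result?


0b1111011110001001 << 2 = 0b111101111000100100 = 253476

253476


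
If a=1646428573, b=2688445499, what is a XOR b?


1646428573 ^ 2688445499 = 3256675750

3256675750


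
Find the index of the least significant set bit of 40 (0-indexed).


0b101000. Lowest set bit at position 3

3


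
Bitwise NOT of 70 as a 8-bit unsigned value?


~0b1000110 = 0b10111001 = 185 (8-bit unsigned)

185


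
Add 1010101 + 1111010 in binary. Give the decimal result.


1010101 + 1111010 = 11001111 = 207

207


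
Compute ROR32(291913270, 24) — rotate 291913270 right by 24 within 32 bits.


Rotate 0b10001011001100011111000110110 right by 24 (32-bit) = 0b1100110001111100011011000010001 = 1715353105

1715353105


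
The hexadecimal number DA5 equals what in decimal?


DA5 hex = 3493 decimal

3493


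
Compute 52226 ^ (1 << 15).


52226 ^ (1 << 15) = 52226 ^ 32768 = 19458

19458


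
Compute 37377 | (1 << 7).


37377 | (1 << 7) = 37377 | 128 = 37505

37505


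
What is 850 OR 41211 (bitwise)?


0b1101010010 | 0b1010000011111011 = 0b1010001111111011 = 41979

41979


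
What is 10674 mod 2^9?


10674 & 511 = 434

434


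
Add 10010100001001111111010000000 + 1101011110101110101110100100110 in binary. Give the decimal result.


10010100001001111111010000000 + 1101011110101110101110100100110 = 1111110010111000101101110100110 = 2119981990

2119981990


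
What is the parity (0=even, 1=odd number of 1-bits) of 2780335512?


0b10100101101110001000110110011000 has 15 ones => parity 1

1


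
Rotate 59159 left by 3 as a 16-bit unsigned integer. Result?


Rotate 0b1110011100010111 left by 3 (16-bit) = 0b11100010111111 = 14527

14527


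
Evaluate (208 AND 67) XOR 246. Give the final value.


Step 1: 208 & 67 = 64
Step 2: 64 ^ 246 = 182

182


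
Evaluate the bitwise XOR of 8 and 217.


0b1000 ^ 0b11011001 = 0b11010001 = 209

209


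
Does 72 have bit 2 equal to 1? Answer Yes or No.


0b1001000, bit 2 = 0. No

No


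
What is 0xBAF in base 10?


BAF hex = 2991 decimal

2991


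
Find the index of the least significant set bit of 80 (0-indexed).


0b1010000. Lowest set bit at position 4

4


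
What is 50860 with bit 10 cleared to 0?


50860 & ~(1 << 10) = 49836

49836


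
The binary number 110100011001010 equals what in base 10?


110100011001010 in decimal = 26826

26826


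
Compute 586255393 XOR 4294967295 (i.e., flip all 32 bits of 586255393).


586255393 ^ 4294967295 = 3708711902

3708711902


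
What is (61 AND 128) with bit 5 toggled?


Step 1: 61 & 128 = 0
Step 2: 0 ^ (1 << 5) = 0 ^ 32 = 32

32


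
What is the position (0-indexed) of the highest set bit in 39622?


0b1001101011000110. Highest set bit at position 15

15


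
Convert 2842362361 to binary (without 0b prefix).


2842362361 = 10101001011010110000000111111001 in binary

10101001011010110000000111111001


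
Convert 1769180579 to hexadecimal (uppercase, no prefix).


1769180579 = 69738DA3 hex

69738DA3


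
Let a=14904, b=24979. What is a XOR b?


14904 ^ 24979 = 23467

23467


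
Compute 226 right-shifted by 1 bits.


0b11100010 >> 1 = 0b1110001 = 113

113


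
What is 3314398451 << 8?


0b11000101100011011011010011110011 << 8 = 0b1100010110001101101101001111001100000000 = 848486003456

848486003456


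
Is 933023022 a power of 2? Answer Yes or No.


0b110111100111001100110100101110. Multiple bits set => No

No


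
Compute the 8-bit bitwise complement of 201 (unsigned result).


~0b11001001 = 0b110110 = 54 (8-bit unsigned)

54


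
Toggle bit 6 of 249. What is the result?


249 ^ (1 << 6) = 249 ^ 64 = 185

185


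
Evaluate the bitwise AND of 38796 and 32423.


0b1001011110001100 & 0b111111010100111 = 0b1011010000100 = 5764

5764


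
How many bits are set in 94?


0b1011110 has 5 set bits

5


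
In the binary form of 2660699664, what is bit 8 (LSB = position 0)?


0b10011110100101110000111000010000, position 8 = 0

0


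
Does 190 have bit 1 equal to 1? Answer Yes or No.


0b10111110, bit 1 = 1. Yes

Yes


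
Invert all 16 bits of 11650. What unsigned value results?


11650 ^ 65535 = 53885

53885


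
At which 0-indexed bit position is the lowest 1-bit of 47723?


0b1011101001101011. Lowest set bit at position 0

0


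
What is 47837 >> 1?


0b1011101011011101 >> 1 = 0b101110101101110 = 23918

23918


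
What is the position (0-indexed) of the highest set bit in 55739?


0b1101100110111011. Highest set bit at position 15

15


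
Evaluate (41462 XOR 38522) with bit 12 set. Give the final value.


Step 1: 41462 ^ 38522 = 14220
Step 2: 14220 | (1 << 12) = 14220 | 4096 = 14220

14220


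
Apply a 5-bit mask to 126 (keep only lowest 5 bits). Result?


126 & 31 = 30

30


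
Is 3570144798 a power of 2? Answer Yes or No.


0b11010100110011000001011000011110. Multiple bits set => No

No


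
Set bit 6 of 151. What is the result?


151 | (1 << 6) = 151 | 64 = 215

215


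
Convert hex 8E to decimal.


8E hex = 142 decimal

142


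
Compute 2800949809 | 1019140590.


0b10100110111100110001101000110001 | 0b111100101111101101100111101110 = 0b10111110111111111101101111111111 = 3204439039

3204439039


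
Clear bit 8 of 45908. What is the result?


45908 & ~(1 << 8) = 45652

45652


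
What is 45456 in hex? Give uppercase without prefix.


45456 = B190 hex

B190


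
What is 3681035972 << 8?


0b11011011011010000010011011000100 << 8 = 0b1101101101101000001001101100010000000000 = 942345208832

942345208832


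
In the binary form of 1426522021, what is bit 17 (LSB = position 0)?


0b1010101000001101111111110100101, position 17 = 1

1


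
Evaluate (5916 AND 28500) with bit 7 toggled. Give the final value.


Step 1: 5916 & 28500 = 1812
Step 2: 1812 ^ (1 << 7) = 1812 ^ 128 = 1940

1940


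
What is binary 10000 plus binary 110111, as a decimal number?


10000 + 110111 = 1000111 = 71

71


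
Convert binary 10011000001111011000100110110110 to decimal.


10011000001111011000100110110110 in decimal = 2554169782

2554169782


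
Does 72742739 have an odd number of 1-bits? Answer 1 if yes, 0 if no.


0b100010101011111011101010011 has 16 ones => parity 0

0


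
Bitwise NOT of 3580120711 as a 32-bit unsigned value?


~0b11010101011001000100111010000111 = 0b101010100110111011000101111000 = 714846584 (32-bit unsigned)

714846584


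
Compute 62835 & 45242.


0b1111010101110011 & 0b1011000010111010 = 0b1011000000110010 = 45106

45106


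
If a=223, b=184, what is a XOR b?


223 ^ 184 = 103

103


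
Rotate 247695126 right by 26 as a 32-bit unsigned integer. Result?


Rotate 0b1110110000111000011100010110 right by 26 (32-bit) = 0b10110000111000011100010110000011 = 2967586179

2967586179


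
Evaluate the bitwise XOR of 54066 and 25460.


0b1101001100110010 ^ 0b110001101110100 = 0b1011000001000110 = 45126

45126


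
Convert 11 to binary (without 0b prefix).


11 = 1011 in binary

1011


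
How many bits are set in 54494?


0b1101010011011110 has 10 set bits

10


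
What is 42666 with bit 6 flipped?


42666 ^ (1 << 6) = 42666 ^ 64 = 42730

42730


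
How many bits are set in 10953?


0b10101011001001 has 7 set bits

7


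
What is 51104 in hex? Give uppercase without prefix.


51104 = C7A0 hex

C7A0


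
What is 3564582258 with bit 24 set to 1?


3564582258 | (1 << 24) = 3564582258 | 16777216 = 3581359474

3581359474


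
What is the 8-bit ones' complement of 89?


89 ^ 255 = 166

166


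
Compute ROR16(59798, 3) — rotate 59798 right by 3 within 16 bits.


Rotate 0b1110100110010110 right by 3 (16-bit) = 0b1101110100110010 = 56626

56626


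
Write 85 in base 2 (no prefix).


85 = 1010101 in binary

1010101


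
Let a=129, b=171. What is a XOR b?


129 ^ 171 = 42

42


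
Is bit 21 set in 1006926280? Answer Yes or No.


0b111100000001000111100111001000, bit 21 = 0. No

No


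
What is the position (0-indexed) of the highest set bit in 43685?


0b1010101010100101. Highest set bit at position 15

15


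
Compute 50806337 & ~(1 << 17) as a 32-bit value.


50806337 & ~(1 << 17) = 50675265

50675265


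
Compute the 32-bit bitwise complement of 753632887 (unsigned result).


~0b101100111010111000011001110111 = 0b11010011000101000111100110001000 = 3541334408 (32-bit unsigned)

3541334408


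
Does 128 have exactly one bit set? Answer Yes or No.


0b10000000. Only one bit set => Yes

Yes


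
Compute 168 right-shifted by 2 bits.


0b10101000 >> 2 = 0b101010 = 42

42


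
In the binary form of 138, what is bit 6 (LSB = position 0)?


0b10001010, position 6 = 0

0


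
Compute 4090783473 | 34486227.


0b11110011110101000110011011110001 | 0b10000011100011011111010011 = 0b11110011110111100111011111110011 = 4091443187

4091443187


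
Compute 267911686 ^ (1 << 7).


267911686 ^ (1 << 7) = 267911686 ^ 128 = 267911814

267911814


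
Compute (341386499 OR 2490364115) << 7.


Step 1: 341386499 | 2490364115 = 2491413971
Step 2: 2491413971 << 7 = 318900988288

318900988288


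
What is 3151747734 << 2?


0b10111011110110111101101010010110 << 2 = 0b1011101111011011110110101001011000 = 12606990936

12606990936


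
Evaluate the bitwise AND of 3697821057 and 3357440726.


0b11011100011010000100010110000001 & 0b11001000000111100111101011010110 = 0b11001000000010000100000010000000 = 3355984000

3355984000


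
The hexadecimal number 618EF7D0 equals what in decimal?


618EF7D0 hex = 1636759504 decimal

1636759504


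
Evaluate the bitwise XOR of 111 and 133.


0b1101111 ^ 0b10000101 = 0b11101010 = 234

234


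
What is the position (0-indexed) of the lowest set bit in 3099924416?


0b10111000110001010001011111000000. Lowest set bit at position 6

6


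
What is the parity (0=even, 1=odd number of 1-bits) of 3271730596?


0b11000011000000101010010110100100 has 12 ones => parity 0

0


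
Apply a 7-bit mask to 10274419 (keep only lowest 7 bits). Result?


10274419 & 127 = 115

115


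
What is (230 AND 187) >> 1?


Step 1: 230 & 187 = 162
Step 2: 162 >> 1 = 81

81


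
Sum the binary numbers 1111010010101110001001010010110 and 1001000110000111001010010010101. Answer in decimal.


1111010010101110001001010010110 + 1001000110000111001010010010101 = 11000011000110101010011100101011 = 3273303851

3273303851


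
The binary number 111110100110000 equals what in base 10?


111110100110000 in decimal = 32048

32048


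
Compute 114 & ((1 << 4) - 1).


114 & 15 = 2

2


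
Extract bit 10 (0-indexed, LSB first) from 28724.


0b111000000110100, position 10 = 0

0


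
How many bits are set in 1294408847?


0b1001101001001110001110010001111 has 16 set bits

16


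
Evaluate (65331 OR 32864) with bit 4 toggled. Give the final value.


Step 1: 65331 | 32864 = 65395
Step 2: 65395 ^ (1 << 4) = 65395 ^ 16 = 65379

65379


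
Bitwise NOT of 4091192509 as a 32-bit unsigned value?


~0b11110011110110101010010010111101 = 0b1100001001010101101101000010 = 203774786 (32-bit unsigned)

203774786


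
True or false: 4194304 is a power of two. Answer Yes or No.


0b10000000000000000000000. Only one bit set => Yes

Yes


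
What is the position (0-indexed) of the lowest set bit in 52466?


0b1100110011110010. Lowest set bit at position 1

1


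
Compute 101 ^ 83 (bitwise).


0b1100101 ^ 0b1010011 = 0b110110 = 54

54


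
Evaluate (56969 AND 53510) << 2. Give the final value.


Step 1: 56969 & 53510 = 53248
Step 2: 53248 << 2 = 212992

212992


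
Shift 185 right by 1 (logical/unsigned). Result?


0b10111001 >> 1 = 0b1011100 = 92

92


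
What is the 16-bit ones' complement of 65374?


65374 ^ 65535 = 161

161


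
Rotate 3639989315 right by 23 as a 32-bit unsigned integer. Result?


Rotate 0b11011000111101011101010001000011 right by 23 (32-bit) = 0b11101011101010001000011110110001 = 3953690545

3953690545


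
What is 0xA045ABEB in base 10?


A045ABEB hex = 2688920555 decimal

2688920555


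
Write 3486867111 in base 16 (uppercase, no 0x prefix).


3486867111 = CFD55EA7 hex

CFD55EA7


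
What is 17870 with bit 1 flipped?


17870 ^ (1 << 1) = 17870 ^ 2 = 17868

17868


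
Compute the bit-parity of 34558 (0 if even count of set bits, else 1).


0b1000011011111110 has 10 ones => parity 0

0


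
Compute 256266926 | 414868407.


0b1111010001100101001010101110 | 0b11000101110100110001110110111 = 0b11111111111100111001110111111 = 536769471

536769471


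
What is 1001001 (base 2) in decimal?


1001001 in decimal = 73

73


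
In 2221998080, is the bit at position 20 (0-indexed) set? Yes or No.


0b10000100011100010000000000000000, bit 20 = 1. Yes

Yes


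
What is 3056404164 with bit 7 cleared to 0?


3056404164 & ~(1 << 7) = 3056404036

3056404036


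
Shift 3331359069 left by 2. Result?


0b11000110100100001000000101011101 << 2 = 0b1100011010010000100000010101110100 = 13325436276

13325436276


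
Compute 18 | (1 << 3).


18 | (1 << 3) = 18 | 8 = 26

26


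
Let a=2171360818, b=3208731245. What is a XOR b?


2171360818 ^ 3208731245 = 1043139679

1043139679


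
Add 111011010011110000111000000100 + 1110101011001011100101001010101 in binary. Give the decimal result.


111011010011110000111000000100 + 1110101011001011100101001010101 = 10110000101101001101100001011001 = 2964641881

2964641881


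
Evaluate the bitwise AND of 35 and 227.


0b100011 & 0b11100011 = 0b100011 = 35

35


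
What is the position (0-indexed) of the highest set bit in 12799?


0b11000111111111. Highest set bit at position 13

13


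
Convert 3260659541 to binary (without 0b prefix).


3260659541 = 11000010010110011011011101010101 in binary

11000010010110011011011101010101


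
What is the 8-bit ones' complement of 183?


183 ^ 255 = 72

72


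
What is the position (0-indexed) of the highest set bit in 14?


0b1110. Highest set bit at position 3

3
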